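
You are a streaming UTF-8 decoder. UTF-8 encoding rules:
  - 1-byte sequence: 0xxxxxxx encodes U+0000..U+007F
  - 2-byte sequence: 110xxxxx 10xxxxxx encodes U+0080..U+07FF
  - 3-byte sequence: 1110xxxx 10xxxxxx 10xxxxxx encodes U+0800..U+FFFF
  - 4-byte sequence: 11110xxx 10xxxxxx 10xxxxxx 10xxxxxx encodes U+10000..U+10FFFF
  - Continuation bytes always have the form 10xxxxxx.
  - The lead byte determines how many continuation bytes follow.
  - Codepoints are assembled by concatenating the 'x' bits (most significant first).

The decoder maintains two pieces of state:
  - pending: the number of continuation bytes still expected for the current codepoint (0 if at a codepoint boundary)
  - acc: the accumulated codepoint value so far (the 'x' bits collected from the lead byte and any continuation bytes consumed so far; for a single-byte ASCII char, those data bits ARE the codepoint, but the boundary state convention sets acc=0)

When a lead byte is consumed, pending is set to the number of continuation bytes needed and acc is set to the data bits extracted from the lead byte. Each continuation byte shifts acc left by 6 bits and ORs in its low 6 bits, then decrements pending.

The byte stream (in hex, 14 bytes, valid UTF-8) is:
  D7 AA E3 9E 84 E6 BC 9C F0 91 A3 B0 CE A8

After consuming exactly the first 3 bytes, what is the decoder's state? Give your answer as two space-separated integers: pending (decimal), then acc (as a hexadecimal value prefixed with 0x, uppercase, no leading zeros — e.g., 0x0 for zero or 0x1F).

Answer: 2 0x3

Derivation:
Byte[0]=D7: 2-byte lead. pending=1, acc=0x17
Byte[1]=AA: continuation. acc=(acc<<6)|0x2A=0x5EA, pending=0
Byte[2]=E3: 3-byte lead. pending=2, acc=0x3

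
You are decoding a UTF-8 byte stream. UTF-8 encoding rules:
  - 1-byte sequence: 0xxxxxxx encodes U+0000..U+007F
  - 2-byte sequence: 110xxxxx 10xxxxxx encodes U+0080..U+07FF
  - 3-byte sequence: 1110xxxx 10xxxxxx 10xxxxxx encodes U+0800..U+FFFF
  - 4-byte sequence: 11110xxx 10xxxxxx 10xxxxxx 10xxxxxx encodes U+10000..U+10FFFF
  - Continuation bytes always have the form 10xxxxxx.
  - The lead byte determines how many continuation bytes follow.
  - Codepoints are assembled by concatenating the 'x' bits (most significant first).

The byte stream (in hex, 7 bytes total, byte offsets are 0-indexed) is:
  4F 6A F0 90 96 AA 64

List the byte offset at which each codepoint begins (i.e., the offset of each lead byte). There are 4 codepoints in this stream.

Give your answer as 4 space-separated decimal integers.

Byte[0]=4F: 1-byte ASCII. cp=U+004F
Byte[1]=6A: 1-byte ASCII. cp=U+006A
Byte[2]=F0: 4-byte lead, need 3 cont bytes. acc=0x0
Byte[3]=90: continuation. acc=(acc<<6)|0x10=0x10
Byte[4]=96: continuation. acc=(acc<<6)|0x16=0x416
Byte[5]=AA: continuation. acc=(acc<<6)|0x2A=0x105AA
Completed: cp=U+105AA (starts at byte 2)
Byte[6]=64: 1-byte ASCII. cp=U+0064

Answer: 0 1 2 6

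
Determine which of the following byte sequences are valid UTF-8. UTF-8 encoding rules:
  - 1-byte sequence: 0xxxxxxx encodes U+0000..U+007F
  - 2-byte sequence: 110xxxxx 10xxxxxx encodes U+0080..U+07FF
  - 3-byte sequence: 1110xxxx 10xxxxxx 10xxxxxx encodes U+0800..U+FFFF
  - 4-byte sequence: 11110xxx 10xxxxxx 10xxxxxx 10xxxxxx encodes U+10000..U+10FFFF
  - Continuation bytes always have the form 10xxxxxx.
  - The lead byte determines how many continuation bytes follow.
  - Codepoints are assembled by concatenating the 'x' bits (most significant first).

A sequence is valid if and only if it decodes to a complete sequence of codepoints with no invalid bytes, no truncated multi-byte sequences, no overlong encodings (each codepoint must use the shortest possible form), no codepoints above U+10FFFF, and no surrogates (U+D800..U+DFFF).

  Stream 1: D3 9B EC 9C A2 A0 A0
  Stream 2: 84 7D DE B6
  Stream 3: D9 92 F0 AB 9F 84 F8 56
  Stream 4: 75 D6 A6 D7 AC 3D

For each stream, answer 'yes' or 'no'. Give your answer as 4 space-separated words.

Stream 1: error at byte offset 5. INVALID
Stream 2: error at byte offset 0. INVALID
Stream 3: error at byte offset 6. INVALID
Stream 4: decodes cleanly. VALID

Answer: no no no yes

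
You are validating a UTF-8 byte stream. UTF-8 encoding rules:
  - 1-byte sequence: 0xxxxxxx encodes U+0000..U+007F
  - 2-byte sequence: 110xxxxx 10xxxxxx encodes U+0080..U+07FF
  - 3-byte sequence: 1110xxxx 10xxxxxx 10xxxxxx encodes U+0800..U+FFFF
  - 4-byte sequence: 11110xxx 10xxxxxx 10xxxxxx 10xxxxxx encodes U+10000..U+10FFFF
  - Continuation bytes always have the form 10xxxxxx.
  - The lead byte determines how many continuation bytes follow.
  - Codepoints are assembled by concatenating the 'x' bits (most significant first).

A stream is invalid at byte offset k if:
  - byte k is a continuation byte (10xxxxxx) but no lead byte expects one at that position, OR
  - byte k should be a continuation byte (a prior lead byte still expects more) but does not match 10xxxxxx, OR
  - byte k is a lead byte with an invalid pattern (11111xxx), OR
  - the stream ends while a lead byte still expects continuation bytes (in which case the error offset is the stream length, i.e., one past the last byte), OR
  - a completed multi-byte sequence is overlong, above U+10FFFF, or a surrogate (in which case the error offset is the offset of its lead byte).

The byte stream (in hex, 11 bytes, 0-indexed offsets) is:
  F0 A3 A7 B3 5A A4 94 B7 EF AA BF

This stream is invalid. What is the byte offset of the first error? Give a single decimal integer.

Answer: 5

Derivation:
Byte[0]=F0: 4-byte lead, need 3 cont bytes. acc=0x0
Byte[1]=A3: continuation. acc=(acc<<6)|0x23=0x23
Byte[2]=A7: continuation. acc=(acc<<6)|0x27=0x8E7
Byte[3]=B3: continuation. acc=(acc<<6)|0x33=0x239F3
Completed: cp=U+239F3 (starts at byte 0)
Byte[4]=5A: 1-byte ASCII. cp=U+005A
Byte[5]=A4: INVALID lead byte (not 0xxx/110x/1110/11110)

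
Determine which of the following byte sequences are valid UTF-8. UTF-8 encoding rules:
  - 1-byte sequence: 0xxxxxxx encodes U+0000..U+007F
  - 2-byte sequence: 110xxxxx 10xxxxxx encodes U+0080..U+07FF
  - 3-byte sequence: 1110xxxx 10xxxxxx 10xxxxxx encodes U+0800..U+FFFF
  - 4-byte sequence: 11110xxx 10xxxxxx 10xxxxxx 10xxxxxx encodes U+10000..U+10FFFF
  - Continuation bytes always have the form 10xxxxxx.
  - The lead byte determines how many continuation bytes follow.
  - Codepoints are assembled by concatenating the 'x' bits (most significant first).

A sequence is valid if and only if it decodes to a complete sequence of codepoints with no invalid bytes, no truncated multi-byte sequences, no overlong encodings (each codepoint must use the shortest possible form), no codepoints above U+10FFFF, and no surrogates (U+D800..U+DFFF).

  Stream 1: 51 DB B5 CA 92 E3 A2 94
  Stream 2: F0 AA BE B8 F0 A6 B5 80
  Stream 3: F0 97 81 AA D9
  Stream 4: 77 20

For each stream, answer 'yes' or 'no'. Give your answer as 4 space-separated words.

Stream 1: decodes cleanly. VALID
Stream 2: decodes cleanly. VALID
Stream 3: error at byte offset 5. INVALID
Stream 4: decodes cleanly. VALID

Answer: yes yes no yes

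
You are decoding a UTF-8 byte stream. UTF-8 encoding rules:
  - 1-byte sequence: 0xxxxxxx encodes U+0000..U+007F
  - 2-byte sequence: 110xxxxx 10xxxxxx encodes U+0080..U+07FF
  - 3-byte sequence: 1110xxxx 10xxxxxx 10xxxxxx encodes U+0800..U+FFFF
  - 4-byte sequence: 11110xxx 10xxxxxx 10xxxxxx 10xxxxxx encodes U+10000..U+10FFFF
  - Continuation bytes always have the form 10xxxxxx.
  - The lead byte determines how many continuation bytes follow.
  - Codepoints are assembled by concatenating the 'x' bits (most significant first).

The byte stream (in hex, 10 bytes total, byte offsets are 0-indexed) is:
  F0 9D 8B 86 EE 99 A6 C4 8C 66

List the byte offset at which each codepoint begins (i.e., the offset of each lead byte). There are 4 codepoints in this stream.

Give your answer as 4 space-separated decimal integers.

Byte[0]=F0: 4-byte lead, need 3 cont bytes. acc=0x0
Byte[1]=9D: continuation. acc=(acc<<6)|0x1D=0x1D
Byte[2]=8B: continuation. acc=(acc<<6)|0x0B=0x74B
Byte[3]=86: continuation. acc=(acc<<6)|0x06=0x1D2C6
Completed: cp=U+1D2C6 (starts at byte 0)
Byte[4]=EE: 3-byte lead, need 2 cont bytes. acc=0xE
Byte[5]=99: continuation. acc=(acc<<6)|0x19=0x399
Byte[6]=A6: continuation. acc=(acc<<6)|0x26=0xE666
Completed: cp=U+E666 (starts at byte 4)
Byte[7]=C4: 2-byte lead, need 1 cont bytes. acc=0x4
Byte[8]=8C: continuation. acc=(acc<<6)|0x0C=0x10C
Completed: cp=U+010C (starts at byte 7)
Byte[9]=66: 1-byte ASCII. cp=U+0066

Answer: 0 4 7 9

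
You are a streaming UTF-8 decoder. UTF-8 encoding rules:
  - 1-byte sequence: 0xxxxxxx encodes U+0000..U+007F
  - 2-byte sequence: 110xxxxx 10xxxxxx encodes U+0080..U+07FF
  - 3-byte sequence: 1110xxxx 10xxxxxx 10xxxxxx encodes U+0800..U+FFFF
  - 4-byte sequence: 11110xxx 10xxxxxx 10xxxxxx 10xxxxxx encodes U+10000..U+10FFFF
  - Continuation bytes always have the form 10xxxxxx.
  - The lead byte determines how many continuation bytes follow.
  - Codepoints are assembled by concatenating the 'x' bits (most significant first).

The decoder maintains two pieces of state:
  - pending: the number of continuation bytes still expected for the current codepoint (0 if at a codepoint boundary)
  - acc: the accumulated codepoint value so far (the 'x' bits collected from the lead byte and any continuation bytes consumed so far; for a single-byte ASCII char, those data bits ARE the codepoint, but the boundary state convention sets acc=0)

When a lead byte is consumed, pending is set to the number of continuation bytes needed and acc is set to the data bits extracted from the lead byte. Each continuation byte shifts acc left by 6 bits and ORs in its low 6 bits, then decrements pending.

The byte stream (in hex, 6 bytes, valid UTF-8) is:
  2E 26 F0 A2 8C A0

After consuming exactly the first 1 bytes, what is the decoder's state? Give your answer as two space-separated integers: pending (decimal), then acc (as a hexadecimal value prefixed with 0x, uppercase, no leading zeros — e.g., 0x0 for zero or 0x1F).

Answer: 0 0x0

Derivation:
Byte[0]=2E: 1-byte. pending=0, acc=0x0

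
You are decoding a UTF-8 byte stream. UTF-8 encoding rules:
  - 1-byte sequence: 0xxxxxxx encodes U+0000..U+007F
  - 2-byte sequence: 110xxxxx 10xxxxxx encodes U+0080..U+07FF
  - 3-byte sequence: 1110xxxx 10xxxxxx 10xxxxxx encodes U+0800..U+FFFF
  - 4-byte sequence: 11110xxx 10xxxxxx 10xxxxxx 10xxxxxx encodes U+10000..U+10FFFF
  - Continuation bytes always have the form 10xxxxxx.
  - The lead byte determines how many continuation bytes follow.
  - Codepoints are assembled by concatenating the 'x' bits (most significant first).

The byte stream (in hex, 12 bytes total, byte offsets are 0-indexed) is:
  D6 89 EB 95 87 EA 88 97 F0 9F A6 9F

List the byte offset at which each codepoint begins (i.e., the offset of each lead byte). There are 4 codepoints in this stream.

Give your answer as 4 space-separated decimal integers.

Byte[0]=D6: 2-byte lead, need 1 cont bytes. acc=0x16
Byte[1]=89: continuation. acc=(acc<<6)|0x09=0x589
Completed: cp=U+0589 (starts at byte 0)
Byte[2]=EB: 3-byte lead, need 2 cont bytes. acc=0xB
Byte[3]=95: continuation. acc=(acc<<6)|0x15=0x2D5
Byte[4]=87: continuation. acc=(acc<<6)|0x07=0xB547
Completed: cp=U+B547 (starts at byte 2)
Byte[5]=EA: 3-byte lead, need 2 cont bytes. acc=0xA
Byte[6]=88: continuation. acc=(acc<<6)|0x08=0x288
Byte[7]=97: continuation. acc=(acc<<6)|0x17=0xA217
Completed: cp=U+A217 (starts at byte 5)
Byte[8]=F0: 4-byte lead, need 3 cont bytes. acc=0x0
Byte[9]=9F: continuation. acc=(acc<<6)|0x1F=0x1F
Byte[10]=A6: continuation. acc=(acc<<6)|0x26=0x7E6
Byte[11]=9F: continuation. acc=(acc<<6)|0x1F=0x1F99F
Completed: cp=U+1F99F (starts at byte 8)

Answer: 0 2 5 8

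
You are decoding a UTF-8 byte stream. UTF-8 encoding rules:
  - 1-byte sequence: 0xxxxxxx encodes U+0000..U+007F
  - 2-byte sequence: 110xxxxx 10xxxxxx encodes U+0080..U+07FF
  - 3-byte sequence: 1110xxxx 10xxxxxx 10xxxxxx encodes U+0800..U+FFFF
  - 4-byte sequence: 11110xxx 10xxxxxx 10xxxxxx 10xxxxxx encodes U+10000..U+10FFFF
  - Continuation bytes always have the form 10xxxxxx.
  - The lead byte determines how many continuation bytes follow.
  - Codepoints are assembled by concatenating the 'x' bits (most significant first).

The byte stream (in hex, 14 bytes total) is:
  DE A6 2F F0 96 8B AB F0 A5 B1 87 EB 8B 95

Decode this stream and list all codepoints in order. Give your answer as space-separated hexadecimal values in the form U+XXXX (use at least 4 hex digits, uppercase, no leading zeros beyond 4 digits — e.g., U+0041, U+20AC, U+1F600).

Answer: U+07A6 U+002F U+162EB U+25C47 U+B2D5

Derivation:
Byte[0]=DE: 2-byte lead, need 1 cont bytes. acc=0x1E
Byte[1]=A6: continuation. acc=(acc<<6)|0x26=0x7A6
Completed: cp=U+07A6 (starts at byte 0)
Byte[2]=2F: 1-byte ASCII. cp=U+002F
Byte[3]=F0: 4-byte lead, need 3 cont bytes. acc=0x0
Byte[4]=96: continuation. acc=(acc<<6)|0x16=0x16
Byte[5]=8B: continuation. acc=(acc<<6)|0x0B=0x58B
Byte[6]=AB: continuation. acc=(acc<<6)|0x2B=0x162EB
Completed: cp=U+162EB (starts at byte 3)
Byte[7]=F0: 4-byte lead, need 3 cont bytes. acc=0x0
Byte[8]=A5: continuation. acc=(acc<<6)|0x25=0x25
Byte[9]=B1: continuation. acc=(acc<<6)|0x31=0x971
Byte[10]=87: continuation. acc=(acc<<6)|0x07=0x25C47
Completed: cp=U+25C47 (starts at byte 7)
Byte[11]=EB: 3-byte lead, need 2 cont bytes. acc=0xB
Byte[12]=8B: continuation. acc=(acc<<6)|0x0B=0x2CB
Byte[13]=95: continuation. acc=(acc<<6)|0x15=0xB2D5
Completed: cp=U+B2D5 (starts at byte 11)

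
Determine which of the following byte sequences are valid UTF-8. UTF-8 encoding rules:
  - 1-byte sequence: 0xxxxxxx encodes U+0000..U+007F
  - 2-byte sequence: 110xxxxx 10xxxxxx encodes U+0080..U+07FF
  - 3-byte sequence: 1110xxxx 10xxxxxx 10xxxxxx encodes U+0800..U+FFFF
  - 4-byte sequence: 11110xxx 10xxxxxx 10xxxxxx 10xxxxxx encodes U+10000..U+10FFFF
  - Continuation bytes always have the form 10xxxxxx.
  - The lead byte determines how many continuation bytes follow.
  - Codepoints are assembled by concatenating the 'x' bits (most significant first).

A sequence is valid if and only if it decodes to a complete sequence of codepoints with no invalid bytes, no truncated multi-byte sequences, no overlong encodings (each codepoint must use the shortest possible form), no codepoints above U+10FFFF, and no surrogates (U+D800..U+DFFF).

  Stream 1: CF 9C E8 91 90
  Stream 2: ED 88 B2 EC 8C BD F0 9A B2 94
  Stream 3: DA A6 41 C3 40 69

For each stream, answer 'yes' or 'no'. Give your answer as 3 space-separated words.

Stream 1: decodes cleanly. VALID
Stream 2: decodes cleanly. VALID
Stream 3: error at byte offset 4. INVALID

Answer: yes yes no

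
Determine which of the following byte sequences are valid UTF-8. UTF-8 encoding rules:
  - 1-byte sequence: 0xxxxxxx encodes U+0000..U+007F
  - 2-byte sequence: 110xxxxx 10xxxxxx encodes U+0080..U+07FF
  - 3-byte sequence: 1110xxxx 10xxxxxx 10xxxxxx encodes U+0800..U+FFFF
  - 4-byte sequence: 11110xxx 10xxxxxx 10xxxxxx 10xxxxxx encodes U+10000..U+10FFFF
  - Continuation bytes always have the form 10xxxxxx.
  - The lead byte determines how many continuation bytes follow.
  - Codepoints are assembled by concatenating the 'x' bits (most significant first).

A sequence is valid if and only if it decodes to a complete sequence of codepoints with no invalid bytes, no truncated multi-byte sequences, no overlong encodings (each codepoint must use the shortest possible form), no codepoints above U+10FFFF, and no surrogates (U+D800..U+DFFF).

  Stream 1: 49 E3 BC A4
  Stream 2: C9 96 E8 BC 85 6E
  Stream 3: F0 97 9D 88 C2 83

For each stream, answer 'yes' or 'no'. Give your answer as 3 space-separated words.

Answer: yes yes yes

Derivation:
Stream 1: decodes cleanly. VALID
Stream 2: decodes cleanly. VALID
Stream 3: decodes cleanly. VALID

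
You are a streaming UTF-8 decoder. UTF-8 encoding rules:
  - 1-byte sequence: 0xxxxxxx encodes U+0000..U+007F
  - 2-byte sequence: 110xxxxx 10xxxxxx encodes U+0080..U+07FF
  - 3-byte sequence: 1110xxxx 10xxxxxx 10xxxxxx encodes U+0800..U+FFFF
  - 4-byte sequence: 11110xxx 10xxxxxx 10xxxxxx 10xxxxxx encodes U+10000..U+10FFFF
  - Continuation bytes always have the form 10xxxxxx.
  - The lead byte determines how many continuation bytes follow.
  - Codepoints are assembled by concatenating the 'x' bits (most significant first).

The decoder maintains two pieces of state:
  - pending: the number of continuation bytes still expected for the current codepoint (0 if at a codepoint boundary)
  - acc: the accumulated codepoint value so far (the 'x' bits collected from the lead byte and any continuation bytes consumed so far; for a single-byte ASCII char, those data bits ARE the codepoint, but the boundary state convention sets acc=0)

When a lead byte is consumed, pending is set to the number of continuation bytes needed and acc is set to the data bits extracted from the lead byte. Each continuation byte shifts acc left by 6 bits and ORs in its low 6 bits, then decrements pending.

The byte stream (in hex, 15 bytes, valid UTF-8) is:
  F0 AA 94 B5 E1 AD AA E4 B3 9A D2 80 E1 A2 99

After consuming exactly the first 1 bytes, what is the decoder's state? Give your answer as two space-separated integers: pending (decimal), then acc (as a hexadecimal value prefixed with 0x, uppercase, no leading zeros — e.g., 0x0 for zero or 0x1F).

Byte[0]=F0: 4-byte lead. pending=3, acc=0x0

Answer: 3 0x0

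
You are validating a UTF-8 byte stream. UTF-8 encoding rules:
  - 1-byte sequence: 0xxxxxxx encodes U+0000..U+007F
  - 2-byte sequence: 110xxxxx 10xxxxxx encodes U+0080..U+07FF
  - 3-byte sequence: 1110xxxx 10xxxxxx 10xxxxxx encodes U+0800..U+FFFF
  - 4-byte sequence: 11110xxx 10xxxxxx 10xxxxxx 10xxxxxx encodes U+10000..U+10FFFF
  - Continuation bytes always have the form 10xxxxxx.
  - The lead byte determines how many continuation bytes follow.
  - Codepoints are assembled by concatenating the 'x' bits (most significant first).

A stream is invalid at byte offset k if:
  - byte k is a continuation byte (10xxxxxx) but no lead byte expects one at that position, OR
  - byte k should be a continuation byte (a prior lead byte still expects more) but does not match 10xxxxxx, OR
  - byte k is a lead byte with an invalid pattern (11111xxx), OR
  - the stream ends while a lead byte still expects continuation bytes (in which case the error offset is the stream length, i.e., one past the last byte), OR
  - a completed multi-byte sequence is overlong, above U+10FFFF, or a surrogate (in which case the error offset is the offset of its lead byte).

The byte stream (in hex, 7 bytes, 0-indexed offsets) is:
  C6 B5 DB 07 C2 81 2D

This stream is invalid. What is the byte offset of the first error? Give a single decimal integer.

Answer: 3

Derivation:
Byte[0]=C6: 2-byte lead, need 1 cont bytes. acc=0x6
Byte[1]=B5: continuation. acc=(acc<<6)|0x35=0x1B5
Completed: cp=U+01B5 (starts at byte 0)
Byte[2]=DB: 2-byte lead, need 1 cont bytes. acc=0x1B
Byte[3]=07: expected 10xxxxxx continuation. INVALID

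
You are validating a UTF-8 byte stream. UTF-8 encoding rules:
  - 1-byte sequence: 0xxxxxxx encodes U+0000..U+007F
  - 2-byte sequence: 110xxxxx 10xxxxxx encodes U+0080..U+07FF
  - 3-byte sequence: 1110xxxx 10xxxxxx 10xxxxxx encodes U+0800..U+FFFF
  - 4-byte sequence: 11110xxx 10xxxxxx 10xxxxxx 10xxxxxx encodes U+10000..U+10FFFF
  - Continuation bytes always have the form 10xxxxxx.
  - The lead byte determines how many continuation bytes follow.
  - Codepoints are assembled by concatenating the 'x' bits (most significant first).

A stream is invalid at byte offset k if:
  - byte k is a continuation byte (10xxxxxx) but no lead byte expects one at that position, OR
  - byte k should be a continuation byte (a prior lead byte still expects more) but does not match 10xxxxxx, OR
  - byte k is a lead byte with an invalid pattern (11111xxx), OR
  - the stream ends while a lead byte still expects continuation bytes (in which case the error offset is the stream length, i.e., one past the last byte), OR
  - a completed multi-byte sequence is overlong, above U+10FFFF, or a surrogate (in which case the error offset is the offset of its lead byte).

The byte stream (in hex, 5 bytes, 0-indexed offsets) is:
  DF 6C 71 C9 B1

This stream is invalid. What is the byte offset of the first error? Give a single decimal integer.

Answer: 1

Derivation:
Byte[0]=DF: 2-byte lead, need 1 cont bytes. acc=0x1F
Byte[1]=6C: expected 10xxxxxx continuation. INVALID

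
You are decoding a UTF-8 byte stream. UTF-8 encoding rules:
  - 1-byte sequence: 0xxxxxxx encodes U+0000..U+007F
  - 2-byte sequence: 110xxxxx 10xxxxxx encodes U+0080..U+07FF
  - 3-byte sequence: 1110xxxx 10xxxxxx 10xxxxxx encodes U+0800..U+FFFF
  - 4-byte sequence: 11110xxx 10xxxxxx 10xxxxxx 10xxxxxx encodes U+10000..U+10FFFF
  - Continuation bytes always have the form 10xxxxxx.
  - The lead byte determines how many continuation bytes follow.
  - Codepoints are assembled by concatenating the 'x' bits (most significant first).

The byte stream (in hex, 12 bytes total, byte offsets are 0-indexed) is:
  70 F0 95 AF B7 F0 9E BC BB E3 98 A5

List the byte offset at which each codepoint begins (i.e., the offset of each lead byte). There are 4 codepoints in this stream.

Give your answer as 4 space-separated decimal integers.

Byte[0]=70: 1-byte ASCII. cp=U+0070
Byte[1]=F0: 4-byte lead, need 3 cont bytes. acc=0x0
Byte[2]=95: continuation. acc=(acc<<6)|0x15=0x15
Byte[3]=AF: continuation. acc=(acc<<6)|0x2F=0x56F
Byte[4]=B7: continuation. acc=(acc<<6)|0x37=0x15BF7
Completed: cp=U+15BF7 (starts at byte 1)
Byte[5]=F0: 4-byte lead, need 3 cont bytes. acc=0x0
Byte[6]=9E: continuation. acc=(acc<<6)|0x1E=0x1E
Byte[7]=BC: continuation. acc=(acc<<6)|0x3C=0x7BC
Byte[8]=BB: continuation. acc=(acc<<6)|0x3B=0x1EF3B
Completed: cp=U+1EF3B (starts at byte 5)
Byte[9]=E3: 3-byte lead, need 2 cont bytes. acc=0x3
Byte[10]=98: continuation. acc=(acc<<6)|0x18=0xD8
Byte[11]=A5: continuation. acc=(acc<<6)|0x25=0x3625
Completed: cp=U+3625 (starts at byte 9)

Answer: 0 1 5 9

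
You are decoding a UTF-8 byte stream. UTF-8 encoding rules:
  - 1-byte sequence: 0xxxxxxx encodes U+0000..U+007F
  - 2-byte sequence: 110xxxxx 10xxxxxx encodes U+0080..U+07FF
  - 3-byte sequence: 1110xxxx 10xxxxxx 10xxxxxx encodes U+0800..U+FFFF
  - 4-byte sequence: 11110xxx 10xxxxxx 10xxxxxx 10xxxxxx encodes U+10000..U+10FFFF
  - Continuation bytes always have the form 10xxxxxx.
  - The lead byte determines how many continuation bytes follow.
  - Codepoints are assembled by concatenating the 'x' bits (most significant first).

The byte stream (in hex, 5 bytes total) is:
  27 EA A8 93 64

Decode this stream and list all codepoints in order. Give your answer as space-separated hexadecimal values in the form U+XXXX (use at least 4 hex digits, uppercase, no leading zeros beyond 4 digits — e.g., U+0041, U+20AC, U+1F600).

Answer: U+0027 U+AA13 U+0064

Derivation:
Byte[0]=27: 1-byte ASCII. cp=U+0027
Byte[1]=EA: 3-byte lead, need 2 cont bytes. acc=0xA
Byte[2]=A8: continuation. acc=(acc<<6)|0x28=0x2A8
Byte[3]=93: continuation. acc=(acc<<6)|0x13=0xAA13
Completed: cp=U+AA13 (starts at byte 1)
Byte[4]=64: 1-byte ASCII. cp=U+0064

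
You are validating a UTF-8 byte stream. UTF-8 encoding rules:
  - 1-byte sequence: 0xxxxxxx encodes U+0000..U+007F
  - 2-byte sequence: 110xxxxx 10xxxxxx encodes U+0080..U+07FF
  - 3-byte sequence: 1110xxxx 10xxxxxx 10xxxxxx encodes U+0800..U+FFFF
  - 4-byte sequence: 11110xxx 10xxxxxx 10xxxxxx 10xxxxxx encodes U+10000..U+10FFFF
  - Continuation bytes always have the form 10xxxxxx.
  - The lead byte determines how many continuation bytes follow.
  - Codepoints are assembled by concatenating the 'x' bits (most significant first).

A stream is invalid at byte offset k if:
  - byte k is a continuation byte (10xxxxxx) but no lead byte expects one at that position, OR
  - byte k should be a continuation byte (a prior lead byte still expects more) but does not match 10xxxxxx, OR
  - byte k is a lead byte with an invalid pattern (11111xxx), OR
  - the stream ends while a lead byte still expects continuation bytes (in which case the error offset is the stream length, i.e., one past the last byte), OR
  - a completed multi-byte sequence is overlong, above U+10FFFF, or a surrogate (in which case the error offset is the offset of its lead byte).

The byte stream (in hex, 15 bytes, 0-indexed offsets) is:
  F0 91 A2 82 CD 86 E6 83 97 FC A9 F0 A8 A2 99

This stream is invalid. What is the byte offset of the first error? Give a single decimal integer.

Byte[0]=F0: 4-byte lead, need 3 cont bytes. acc=0x0
Byte[1]=91: continuation. acc=(acc<<6)|0x11=0x11
Byte[2]=A2: continuation. acc=(acc<<6)|0x22=0x462
Byte[3]=82: continuation. acc=(acc<<6)|0x02=0x11882
Completed: cp=U+11882 (starts at byte 0)
Byte[4]=CD: 2-byte lead, need 1 cont bytes. acc=0xD
Byte[5]=86: continuation. acc=(acc<<6)|0x06=0x346
Completed: cp=U+0346 (starts at byte 4)
Byte[6]=E6: 3-byte lead, need 2 cont bytes. acc=0x6
Byte[7]=83: continuation. acc=(acc<<6)|0x03=0x183
Byte[8]=97: continuation. acc=(acc<<6)|0x17=0x60D7
Completed: cp=U+60D7 (starts at byte 6)
Byte[9]=FC: INVALID lead byte (not 0xxx/110x/1110/11110)

Answer: 9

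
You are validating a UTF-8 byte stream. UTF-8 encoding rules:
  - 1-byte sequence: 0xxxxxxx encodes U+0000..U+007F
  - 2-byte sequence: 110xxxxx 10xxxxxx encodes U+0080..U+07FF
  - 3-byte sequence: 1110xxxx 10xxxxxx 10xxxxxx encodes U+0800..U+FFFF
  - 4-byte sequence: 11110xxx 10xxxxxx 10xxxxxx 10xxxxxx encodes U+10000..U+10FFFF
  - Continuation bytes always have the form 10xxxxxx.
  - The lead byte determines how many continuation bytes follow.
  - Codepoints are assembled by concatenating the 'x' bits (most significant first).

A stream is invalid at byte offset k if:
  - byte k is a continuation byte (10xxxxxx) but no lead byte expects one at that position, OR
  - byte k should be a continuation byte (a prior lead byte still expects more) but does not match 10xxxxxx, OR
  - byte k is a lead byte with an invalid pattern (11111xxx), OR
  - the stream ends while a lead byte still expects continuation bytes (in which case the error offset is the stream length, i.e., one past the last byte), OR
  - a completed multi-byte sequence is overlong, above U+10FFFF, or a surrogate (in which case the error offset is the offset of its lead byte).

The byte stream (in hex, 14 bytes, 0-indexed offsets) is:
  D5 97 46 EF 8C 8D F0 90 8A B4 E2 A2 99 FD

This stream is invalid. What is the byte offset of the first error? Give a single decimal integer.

Byte[0]=D5: 2-byte lead, need 1 cont bytes. acc=0x15
Byte[1]=97: continuation. acc=(acc<<6)|0x17=0x557
Completed: cp=U+0557 (starts at byte 0)
Byte[2]=46: 1-byte ASCII. cp=U+0046
Byte[3]=EF: 3-byte lead, need 2 cont bytes. acc=0xF
Byte[4]=8C: continuation. acc=(acc<<6)|0x0C=0x3CC
Byte[5]=8D: continuation. acc=(acc<<6)|0x0D=0xF30D
Completed: cp=U+F30D (starts at byte 3)
Byte[6]=F0: 4-byte lead, need 3 cont bytes. acc=0x0
Byte[7]=90: continuation. acc=(acc<<6)|0x10=0x10
Byte[8]=8A: continuation. acc=(acc<<6)|0x0A=0x40A
Byte[9]=B4: continuation. acc=(acc<<6)|0x34=0x102B4
Completed: cp=U+102B4 (starts at byte 6)
Byte[10]=E2: 3-byte lead, need 2 cont bytes. acc=0x2
Byte[11]=A2: continuation. acc=(acc<<6)|0x22=0xA2
Byte[12]=99: continuation. acc=(acc<<6)|0x19=0x2899
Completed: cp=U+2899 (starts at byte 10)
Byte[13]=FD: INVALID lead byte (not 0xxx/110x/1110/11110)

Answer: 13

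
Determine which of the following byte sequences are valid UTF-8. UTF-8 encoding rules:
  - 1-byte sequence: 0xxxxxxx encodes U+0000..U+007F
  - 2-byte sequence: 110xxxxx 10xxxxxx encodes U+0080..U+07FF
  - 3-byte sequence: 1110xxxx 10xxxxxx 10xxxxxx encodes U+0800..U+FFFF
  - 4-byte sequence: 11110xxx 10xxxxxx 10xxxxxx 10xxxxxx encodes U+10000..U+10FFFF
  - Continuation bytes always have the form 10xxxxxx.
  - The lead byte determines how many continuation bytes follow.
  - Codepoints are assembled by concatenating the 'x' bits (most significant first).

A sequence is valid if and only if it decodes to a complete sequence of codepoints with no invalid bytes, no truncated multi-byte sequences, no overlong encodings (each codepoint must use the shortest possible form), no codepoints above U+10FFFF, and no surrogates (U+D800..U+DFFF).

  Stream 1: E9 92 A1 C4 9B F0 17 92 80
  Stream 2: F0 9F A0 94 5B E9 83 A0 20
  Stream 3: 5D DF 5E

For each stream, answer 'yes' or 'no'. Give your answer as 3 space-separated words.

Answer: no yes no

Derivation:
Stream 1: error at byte offset 6. INVALID
Stream 2: decodes cleanly. VALID
Stream 3: error at byte offset 2. INVALID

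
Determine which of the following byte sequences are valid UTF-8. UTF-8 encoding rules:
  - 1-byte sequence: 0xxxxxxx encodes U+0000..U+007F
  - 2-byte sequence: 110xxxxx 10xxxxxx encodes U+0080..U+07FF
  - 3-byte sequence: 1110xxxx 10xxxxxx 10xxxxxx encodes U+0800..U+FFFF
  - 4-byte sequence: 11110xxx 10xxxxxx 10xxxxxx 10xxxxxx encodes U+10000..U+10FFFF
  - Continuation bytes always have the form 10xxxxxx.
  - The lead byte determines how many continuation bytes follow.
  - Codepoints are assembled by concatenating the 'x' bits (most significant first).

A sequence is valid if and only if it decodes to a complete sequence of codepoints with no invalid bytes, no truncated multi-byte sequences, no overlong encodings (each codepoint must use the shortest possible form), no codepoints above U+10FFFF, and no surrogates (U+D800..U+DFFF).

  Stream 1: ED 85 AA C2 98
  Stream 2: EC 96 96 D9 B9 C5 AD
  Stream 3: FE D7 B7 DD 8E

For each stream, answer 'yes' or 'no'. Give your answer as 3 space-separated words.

Answer: yes yes no

Derivation:
Stream 1: decodes cleanly. VALID
Stream 2: decodes cleanly. VALID
Stream 3: error at byte offset 0. INVALID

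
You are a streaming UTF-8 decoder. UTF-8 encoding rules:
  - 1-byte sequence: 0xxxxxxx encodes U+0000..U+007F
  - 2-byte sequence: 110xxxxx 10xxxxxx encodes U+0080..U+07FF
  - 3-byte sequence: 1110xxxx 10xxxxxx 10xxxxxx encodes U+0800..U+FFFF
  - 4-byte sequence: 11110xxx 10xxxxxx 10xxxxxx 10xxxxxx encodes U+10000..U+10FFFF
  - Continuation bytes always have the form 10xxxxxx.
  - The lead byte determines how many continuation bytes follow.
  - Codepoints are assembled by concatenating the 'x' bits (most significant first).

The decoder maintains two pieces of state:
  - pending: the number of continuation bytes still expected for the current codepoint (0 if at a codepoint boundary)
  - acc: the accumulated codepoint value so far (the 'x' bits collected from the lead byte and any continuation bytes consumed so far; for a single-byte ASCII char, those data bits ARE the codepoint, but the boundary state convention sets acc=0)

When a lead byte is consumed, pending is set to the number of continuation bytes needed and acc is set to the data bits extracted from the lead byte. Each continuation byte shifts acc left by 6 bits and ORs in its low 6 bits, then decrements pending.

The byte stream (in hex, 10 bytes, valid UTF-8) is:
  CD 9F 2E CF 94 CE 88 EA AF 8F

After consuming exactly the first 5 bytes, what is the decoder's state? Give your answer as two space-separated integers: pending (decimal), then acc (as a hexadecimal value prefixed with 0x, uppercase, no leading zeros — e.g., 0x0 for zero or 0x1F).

Byte[0]=CD: 2-byte lead. pending=1, acc=0xD
Byte[1]=9F: continuation. acc=(acc<<6)|0x1F=0x35F, pending=0
Byte[2]=2E: 1-byte. pending=0, acc=0x0
Byte[3]=CF: 2-byte lead. pending=1, acc=0xF
Byte[4]=94: continuation. acc=(acc<<6)|0x14=0x3D4, pending=0

Answer: 0 0x3D4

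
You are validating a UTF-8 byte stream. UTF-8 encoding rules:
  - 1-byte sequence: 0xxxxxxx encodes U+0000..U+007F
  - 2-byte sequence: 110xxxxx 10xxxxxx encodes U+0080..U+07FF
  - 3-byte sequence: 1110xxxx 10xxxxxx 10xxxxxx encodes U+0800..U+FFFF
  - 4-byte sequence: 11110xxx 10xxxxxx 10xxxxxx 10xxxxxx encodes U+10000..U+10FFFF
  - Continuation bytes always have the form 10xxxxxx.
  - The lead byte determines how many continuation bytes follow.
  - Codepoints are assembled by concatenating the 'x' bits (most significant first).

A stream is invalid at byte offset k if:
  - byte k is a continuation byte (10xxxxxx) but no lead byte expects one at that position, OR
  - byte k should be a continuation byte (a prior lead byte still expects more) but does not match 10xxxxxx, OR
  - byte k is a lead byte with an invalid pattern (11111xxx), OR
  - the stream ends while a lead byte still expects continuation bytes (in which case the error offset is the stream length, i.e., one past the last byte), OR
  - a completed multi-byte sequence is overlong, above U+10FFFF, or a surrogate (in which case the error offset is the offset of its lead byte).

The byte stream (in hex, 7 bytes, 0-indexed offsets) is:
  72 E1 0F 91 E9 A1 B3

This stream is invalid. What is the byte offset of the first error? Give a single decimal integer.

Byte[0]=72: 1-byte ASCII. cp=U+0072
Byte[1]=E1: 3-byte lead, need 2 cont bytes. acc=0x1
Byte[2]=0F: expected 10xxxxxx continuation. INVALID

Answer: 2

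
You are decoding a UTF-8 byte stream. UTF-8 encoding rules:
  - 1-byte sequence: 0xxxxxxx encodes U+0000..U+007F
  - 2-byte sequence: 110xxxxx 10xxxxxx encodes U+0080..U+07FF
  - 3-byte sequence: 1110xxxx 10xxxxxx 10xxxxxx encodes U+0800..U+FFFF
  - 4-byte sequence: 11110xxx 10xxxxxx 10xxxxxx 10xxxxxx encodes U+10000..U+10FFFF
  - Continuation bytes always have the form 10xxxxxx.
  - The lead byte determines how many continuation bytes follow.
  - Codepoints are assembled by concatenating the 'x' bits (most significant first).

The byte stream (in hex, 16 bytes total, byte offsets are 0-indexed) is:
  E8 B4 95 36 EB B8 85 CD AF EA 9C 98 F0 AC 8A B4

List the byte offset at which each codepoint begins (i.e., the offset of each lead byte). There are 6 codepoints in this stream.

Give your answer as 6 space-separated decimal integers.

Byte[0]=E8: 3-byte lead, need 2 cont bytes. acc=0x8
Byte[1]=B4: continuation. acc=(acc<<6)|0x34=0x234
Byte[2]=95: continuation. acc=(acc<<6)|0x15=0x8D15
Completed: cp=U+8D15 (starts at byte 0)
Byte[3]=36: 1-byte ASCII. cp=U+0036
Byte[4]=EB: 3-byte lead, need 2 cont bytes. acc=0xB
Byte[5]=B8: continuation. acc=(acc<<6)|0x38=0x2F8
Byte[6]=85: continuation. acc=(acc<<6)|0x05=0xBE05
Completed: cp=U+BE05 (starts at byte 4)
Byte[7]=CD: 2-byte lead, need 1 cont bytes. acc=0xD
Byte[8]=AF: continuation. acc=(acc<<6)|0x2F=0x36F
Completed: cp=U+036F (starts at byte 7)
Byte[9]=EA: 3-byte lead, need 2 cont bytes. acc=0xA
Byte[10]=9C: continuation. acc=(acc<<6)|0x1C=0x29C
Byte[11]=98: continuation. acc=(acc<<6)|0x18=0xA718
Completed: cp=U+A718 (starts at byte 9)
Byte[12]=F0: 4-byte lead, need 3 cont bytes. acc=0x0
Byte[13]=AC: continuation. acc=(acc<<6)|0x2C=0x2C
Byte[14]=8A: continuation. acc=(acc<<6)|0x0A=0xB0A
Byte[15]=B4: continuation. acc=(acc<<6)|0x34=0x2C2B4
Completed: cp=U+2C2B4 (starts at byte 12)

Answer: 0 3 4 7 9 12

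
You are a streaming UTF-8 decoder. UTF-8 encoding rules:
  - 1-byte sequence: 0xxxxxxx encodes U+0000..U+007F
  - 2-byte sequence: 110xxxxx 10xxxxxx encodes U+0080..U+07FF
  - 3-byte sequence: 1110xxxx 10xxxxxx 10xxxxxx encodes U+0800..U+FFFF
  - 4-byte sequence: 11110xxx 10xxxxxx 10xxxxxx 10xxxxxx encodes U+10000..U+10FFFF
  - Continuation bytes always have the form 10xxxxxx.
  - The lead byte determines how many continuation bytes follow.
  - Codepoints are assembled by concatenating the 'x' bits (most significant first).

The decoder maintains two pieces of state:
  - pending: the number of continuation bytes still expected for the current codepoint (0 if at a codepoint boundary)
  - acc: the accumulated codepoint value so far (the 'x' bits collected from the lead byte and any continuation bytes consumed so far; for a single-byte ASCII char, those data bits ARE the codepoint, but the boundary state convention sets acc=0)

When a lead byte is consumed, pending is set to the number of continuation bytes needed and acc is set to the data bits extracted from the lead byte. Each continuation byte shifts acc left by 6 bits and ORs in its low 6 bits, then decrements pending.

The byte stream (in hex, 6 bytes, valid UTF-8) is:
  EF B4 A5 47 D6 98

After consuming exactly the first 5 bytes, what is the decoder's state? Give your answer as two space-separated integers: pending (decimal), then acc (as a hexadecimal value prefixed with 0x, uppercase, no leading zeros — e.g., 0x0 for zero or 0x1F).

Answer: 1 0x16

Derivation:
Byte[0]=EF: 3-byte lead. pending=2, acc=0xF
Byte[1]=B4: continuation. acc=(acc<<6)|0x34=0x3F4, pending=1
Byte[2]=A5: continuation. acc=(acc<<6)|0x25=0xFD25, pending=0
Byte[3]=47: 1-byte. pending=0, acc=0x0
Byte[4]=D6: 2-byte lead. pending=1, acc=0x16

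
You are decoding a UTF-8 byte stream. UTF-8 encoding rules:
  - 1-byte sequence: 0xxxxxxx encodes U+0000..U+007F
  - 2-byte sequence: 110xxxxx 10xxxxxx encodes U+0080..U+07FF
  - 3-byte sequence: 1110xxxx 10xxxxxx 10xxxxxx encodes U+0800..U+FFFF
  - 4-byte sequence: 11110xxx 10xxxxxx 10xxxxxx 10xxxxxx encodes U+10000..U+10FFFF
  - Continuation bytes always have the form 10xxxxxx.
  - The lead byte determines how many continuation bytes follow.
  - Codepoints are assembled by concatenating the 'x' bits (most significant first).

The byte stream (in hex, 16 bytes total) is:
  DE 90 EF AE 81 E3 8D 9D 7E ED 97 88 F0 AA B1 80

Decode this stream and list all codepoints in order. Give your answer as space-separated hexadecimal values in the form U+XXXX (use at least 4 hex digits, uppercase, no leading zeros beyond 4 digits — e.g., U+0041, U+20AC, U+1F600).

Byte[0]=DE: 2-byte lead, need 1 cont bytes. acc=0x1E
Byte[1]=90: continuation. acc=(acc<<6)|0x10=0x790
Completed: cp=U+0790 (starts at byte 0)
Byte[2]=EF: 3-byte lead, need 2 cont bytes. acc=0xF
Byte[3]=AE: continuation. acc=(acc<<6)|0x2E=0x3EE
Byte[4]=81: continuation. acc=(acc<<6)|0x01=0xFB81
Completed: cp=U+FB81 (starts at byte 2)
Byte[5]=E3: 3-byte lead, need 2 cont bytes. acc=0x3
Byte[6]=8D: continuation. acc=(acc<<6)|0x0D=0xCD
Byte[7]=9D: continuation. acc=(acc<<6)|0x1D=0x335D
Completed: cp=U+335D (starts at byte 5)
Byte[8]=7E: 1-byte ASCII. cp=U+007E
Byte[9]=ED: 3-byte lead, need 2 cont bytes. acc=0xD
Byte[10]=97: continuation. acc=(acc<<6)|0x17=0x357
Byte[11]=88: continuation. acc=(acc<<6)|0x08=0xD5C8
Completed: cp=U+D5C8 (starts at byte 9)
Byte[12]=F0: 4-byte lead, need 3 cont bytes. acc=0x0
Byte[13]=AA: continuation. acc=(acc<<6)|0x2A=0x2A
Byte[14]=B1: continuation. acc=(acc<<6)|0x31=0xAB1
Byte[15]=80: continuation. acc=(acc<<6)|0x00=0x2AC40
Completed: cp=U+2AC40 (starts at byte 12)

Answer: U+0790 U+FB81 U+335D U+007E U+D5C8 U+2AC40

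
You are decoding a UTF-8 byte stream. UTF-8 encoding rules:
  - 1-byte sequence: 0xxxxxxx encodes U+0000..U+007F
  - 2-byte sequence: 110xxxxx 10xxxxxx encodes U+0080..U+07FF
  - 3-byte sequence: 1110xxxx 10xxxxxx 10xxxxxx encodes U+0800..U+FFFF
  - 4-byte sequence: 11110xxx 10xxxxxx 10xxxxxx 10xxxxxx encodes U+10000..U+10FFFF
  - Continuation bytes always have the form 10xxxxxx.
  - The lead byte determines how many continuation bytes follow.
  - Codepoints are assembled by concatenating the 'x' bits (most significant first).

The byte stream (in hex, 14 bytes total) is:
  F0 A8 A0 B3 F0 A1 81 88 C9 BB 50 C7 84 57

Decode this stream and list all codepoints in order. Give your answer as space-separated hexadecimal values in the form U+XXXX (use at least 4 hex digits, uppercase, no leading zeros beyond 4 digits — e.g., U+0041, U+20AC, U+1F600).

Answer: U+28833 U+21048 U+027B U+0050 U+01C4 U+0057

Derivation:
Byte[0]=F0: 4-byte lead, need 3 cont bytes. acc=0x0
Byte[1]=A8: continuation. acc=(acc<<6)|0x28=0x28
Byte[2]=A0: continuation. acc=(acc<<6)|0x20=0xA20
Byte[3]=B3: continuation. acc=(acc<<6)|0x33=0x28833
Completed: cp=U+28833 (starts at byte 0)
Byte[4]=F0: 4-byte lead, need 3 cont bytes. acc=0x0
Byte[5]=A1: continuation. acc=(acc<<6)|0x21=0x21
Byte[6]=81: continuation. acc=(acc<<6)|0x01=0x841
Byte[7]=88: continuation. acc=(acc<<6)|0x08=0x21048
Completed: cp=U+21048 (starts at byte 4)
Byte[8]=C9: 2-byte lead, need 1 cont bytes. acc=0x9
Byte[9]=BB: continuation. acc=(acc<<6)|0x3B=0x27B
Completed: cp=U+027B (starts at byte 8)
Byte[10]=50: 1-byte ASCII. cp=U+0050
Byte[11]=C7: 2-byte lead, need 1 cont bytes. acc=0x7
Byte[12]=84: continuation. acc=(acc<<6)|0x04=0x1C4
Completed: cp=U+01C4 (starts at byte 11)
Byte[13]=57: 1-byte ASCII. cp=U+0057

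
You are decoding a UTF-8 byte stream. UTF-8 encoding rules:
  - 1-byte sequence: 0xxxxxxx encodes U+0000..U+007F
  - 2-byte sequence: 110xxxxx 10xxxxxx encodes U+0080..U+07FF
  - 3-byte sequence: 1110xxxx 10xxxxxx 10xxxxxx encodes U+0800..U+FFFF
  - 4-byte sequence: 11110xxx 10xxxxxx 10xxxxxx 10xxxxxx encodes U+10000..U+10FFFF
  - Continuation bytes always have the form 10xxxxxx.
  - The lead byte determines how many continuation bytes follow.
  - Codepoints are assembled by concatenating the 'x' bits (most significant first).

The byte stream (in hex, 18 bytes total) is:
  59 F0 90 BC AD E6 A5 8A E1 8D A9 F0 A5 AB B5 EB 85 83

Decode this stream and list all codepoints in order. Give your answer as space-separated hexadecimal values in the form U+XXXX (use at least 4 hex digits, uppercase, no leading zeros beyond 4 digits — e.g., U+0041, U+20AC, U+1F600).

Byte[0]=59: 1-byte ASCII. cp=U+0059
Byte[1]=F0: 4-byte lead, need 3 cont bytes. acc=0x0
Byte[2]=90: continuation. acc=(acc<<6)|0x10=0x10
Byte[3]=BC: continuation. acc=(acc<<6)|0x3C=0x43C
Byte[4]=AD: continuation. acc=(acc<<6)|0x2D=0x10F2D
Completed: cp=U+10F2D (starts at byte 1)
Byte[5]=E6: 3-byte lead, need 2 cont bytes. acc=0x6
Byte[6]=A5: continuation. acc=(acc<<6)|0x25=0x1A5
Byte[7]=8A: continuation. acc=(acc<<6)|0x0A=0x694A
Completed: cp=U+694A (starts at byte 5)
Byte[8]=E1: 3-byte lead, need 2 cont bytes. acc=0x1
Byte[9]=8D: continuation. acc=(acc<<6)|0x0D=0x4D
Byte[10]=A9: continuation. acc=(acc<<6)|0x29=0x1369
Completed: cp=U+1369 (starts at byte 8)
Byte[11]=F0: 4-byte lead, need 3 cont bytes. acc=0x0
Byte[12]=A5: continuation. acc=(acc<<6)|0x25=0x25
Byte[13]=AB: continuation. acc=(acc<<6)|0x2B=0x96B
Byte[14]=B5: continuation. acc=(acc<<6)|0x35=0x25AF5
Completed: cp=U+25AF5 (starts at byte 11)
Byte[15]=EB: 3-byte lead, need 2 cont bytes. acc=0xB
Byte[16]=85: continuation. acc=(acc<<6)|0x05=0x2C5
Byte[17]=83: continuation. acc=(acc<<6)|0x03=0xB143
Completed: cp=U+B143 (starts at byte 15)

Answer: U+0059 U+10F2D U+694A U+1369 U+25AF5 U+B143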